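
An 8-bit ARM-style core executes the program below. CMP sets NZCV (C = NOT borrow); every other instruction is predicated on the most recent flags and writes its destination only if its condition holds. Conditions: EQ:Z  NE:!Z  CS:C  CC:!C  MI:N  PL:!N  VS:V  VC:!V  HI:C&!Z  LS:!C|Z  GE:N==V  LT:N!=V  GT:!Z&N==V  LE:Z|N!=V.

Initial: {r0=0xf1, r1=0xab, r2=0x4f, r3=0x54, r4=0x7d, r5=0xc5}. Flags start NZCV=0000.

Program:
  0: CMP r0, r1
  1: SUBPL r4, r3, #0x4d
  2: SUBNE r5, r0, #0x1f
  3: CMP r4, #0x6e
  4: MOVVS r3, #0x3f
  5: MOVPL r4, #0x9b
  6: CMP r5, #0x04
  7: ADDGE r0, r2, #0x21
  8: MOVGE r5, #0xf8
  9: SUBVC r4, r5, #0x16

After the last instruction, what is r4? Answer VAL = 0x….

[0] flags=0010 → (cmp)
[1] flags=0010 PL?T → r4=0x07
[2] flags=0010 NE?T → r5=0xd2
[3] flags=1000 → (cmp)
[4] flags=1000 VS?F → skip
[5] flags=1000 PL?F → skip
[6] flags=1010 → (cmp)
[7] flags=1010 GE?F → skip
[8] flags=1010 GE?F → skip
[9] flags=1010 VC?T → r4=0xbc

VAL = 0xbc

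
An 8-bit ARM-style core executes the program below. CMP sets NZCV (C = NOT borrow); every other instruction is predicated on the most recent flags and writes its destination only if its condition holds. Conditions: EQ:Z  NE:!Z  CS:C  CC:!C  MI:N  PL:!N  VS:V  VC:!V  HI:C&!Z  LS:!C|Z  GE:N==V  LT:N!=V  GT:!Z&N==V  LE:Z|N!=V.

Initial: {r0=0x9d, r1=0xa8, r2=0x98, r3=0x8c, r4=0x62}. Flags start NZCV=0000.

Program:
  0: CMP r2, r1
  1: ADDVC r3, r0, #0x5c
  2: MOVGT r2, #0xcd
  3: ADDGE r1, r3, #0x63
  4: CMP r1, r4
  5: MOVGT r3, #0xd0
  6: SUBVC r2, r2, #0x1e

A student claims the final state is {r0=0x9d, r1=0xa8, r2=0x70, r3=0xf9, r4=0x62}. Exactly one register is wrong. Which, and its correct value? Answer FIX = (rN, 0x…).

FIX = (r2, 0x98)

0: ✓ CMP  NZCV=1000
1: ✓ ADDVC  r3←0xf9
2: · MOVGT
3: · ADDGE
4: ✓ CMP  NZCV=0011
5: · MOVGT
6: · SUBVC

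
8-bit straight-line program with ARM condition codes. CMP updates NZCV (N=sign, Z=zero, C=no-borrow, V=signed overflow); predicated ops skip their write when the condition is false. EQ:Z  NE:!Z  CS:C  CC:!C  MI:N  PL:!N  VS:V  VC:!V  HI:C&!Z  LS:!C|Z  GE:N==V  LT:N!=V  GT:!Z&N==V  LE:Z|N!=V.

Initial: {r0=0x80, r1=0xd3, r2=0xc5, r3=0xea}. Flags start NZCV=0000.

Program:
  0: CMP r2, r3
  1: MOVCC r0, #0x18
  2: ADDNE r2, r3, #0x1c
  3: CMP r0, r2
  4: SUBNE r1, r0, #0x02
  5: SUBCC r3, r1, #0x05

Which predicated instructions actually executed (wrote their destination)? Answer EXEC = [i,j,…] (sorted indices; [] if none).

EXEC = [1,2,4]

[0] flags=1000 → (cmp)
[1] flags=1000 CC?T → r0=0x18
[2] flags=1000 NE?T → r2=0x06
[3] flags=0010 → (cmp)
[4] flags=0010 NE?T → r1=0x16
[5] flags=0010 CC?F → skip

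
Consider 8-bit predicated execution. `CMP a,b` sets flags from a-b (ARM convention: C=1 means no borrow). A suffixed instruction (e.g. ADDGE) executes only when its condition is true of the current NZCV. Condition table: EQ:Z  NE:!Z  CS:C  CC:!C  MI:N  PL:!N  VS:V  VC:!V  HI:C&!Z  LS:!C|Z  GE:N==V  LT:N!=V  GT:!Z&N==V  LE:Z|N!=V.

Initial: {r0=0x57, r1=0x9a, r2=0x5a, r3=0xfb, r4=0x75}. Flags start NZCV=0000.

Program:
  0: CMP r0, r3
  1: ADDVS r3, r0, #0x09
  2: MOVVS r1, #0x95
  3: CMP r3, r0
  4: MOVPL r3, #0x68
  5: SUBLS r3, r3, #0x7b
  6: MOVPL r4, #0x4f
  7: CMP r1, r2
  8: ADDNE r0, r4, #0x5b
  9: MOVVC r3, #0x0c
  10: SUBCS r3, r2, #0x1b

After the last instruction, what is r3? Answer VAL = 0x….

[0] flags=0000 → (cmp)
[1] flags=0000 VS?F → skip
[2] flags=0000 VS?F → skip
[3] flags=1010 → (cmp)
[4] flags=1010 PL?F → skip
[5] flags=1010 LS?F → skip
[6] flags=1010 PL?F → skip
[7] flags=0011 → (cmp)
[8] flags=0011 NE?T → r0=0xd0
[9] flags=0011 VC?F → skip
[10] flags=0011 CS?T → r3=0x3f

VAL = 0x3f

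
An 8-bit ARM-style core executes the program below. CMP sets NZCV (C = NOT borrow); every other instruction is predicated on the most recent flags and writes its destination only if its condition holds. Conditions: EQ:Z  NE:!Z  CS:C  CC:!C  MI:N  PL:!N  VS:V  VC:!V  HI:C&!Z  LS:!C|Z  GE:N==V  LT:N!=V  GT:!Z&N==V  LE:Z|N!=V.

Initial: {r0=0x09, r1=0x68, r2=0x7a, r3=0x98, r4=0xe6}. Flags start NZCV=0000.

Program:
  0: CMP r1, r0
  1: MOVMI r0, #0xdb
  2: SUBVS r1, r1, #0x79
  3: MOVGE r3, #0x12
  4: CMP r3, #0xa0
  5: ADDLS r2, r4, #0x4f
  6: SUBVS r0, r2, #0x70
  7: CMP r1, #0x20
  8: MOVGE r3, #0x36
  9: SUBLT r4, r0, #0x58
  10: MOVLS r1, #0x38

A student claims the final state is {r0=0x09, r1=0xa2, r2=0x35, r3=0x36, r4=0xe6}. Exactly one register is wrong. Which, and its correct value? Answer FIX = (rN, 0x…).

[0] flags=0010 → (cmp)
[1] flags=0010 MI?F → skip
[2] flags=0010 VS?F → skip
[3] flags=0010 GE?T → r3=0x12
[4] flags=0000 → (cmp)
[5] flags=0000 LS?T → r2=0x35
[6] flags=0000 VS?F → skip
[7] flags=0010 → (cmp)
[8] flags=0010 GE?T → r3=0x36
[9] flags=0010 LT?F → skip
[10] flags=0010 LS?F → skip

FIX = (r1, 0x68)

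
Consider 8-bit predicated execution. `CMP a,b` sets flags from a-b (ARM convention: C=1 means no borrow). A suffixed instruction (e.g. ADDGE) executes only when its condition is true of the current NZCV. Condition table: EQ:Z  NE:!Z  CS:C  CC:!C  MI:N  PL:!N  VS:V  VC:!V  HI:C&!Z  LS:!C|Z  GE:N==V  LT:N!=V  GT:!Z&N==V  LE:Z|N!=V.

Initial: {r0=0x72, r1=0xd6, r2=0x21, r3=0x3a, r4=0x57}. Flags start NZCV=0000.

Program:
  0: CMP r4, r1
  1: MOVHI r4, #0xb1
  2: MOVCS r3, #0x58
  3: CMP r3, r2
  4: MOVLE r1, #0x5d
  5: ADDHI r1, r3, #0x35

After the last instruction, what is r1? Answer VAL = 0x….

0: ✓ CMP  NZCV=1001
1: · MOVHI
2: · MOVCS
3: ✓ CMP  NZCV=0010
4: · MOVLE
5: ✓ ADDHI  r1←0x6f

VAL = 0x6f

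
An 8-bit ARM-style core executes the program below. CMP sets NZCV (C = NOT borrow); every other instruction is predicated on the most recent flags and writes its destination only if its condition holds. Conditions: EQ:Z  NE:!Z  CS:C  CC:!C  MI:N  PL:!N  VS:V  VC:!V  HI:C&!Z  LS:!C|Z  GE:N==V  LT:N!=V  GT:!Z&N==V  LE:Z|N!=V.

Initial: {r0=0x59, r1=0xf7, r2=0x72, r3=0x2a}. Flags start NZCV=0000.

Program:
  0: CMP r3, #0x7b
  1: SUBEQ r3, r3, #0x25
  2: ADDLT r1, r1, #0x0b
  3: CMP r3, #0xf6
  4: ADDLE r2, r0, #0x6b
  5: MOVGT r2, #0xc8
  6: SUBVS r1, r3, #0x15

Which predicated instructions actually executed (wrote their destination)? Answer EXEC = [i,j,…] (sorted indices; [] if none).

EXEC = [2,5]

0: ✓ CMP  NZCV=1000
1: · SUBEQ
2: ✓ ADDLT  r1←0x02
3: ✓ CMP  NZCV=0000
4: · ADDLE
5: ✓ MOVGT  r2←0xc8
6: · SUBVS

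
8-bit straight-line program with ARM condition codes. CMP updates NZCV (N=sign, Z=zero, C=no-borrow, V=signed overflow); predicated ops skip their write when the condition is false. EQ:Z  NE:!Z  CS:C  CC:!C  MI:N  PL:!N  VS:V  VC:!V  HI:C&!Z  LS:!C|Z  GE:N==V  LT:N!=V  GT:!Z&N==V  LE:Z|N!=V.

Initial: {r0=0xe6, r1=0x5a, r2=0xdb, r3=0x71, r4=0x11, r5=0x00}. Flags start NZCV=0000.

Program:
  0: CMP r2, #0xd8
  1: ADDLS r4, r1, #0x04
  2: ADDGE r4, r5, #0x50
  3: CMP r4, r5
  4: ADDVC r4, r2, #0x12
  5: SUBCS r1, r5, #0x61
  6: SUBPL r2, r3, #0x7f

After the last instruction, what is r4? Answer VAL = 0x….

[0] flags=0010 → (cmp)
[1] flags=0010 LS?F → skip
[2] flags=0010 GE?T → r4=0x50
[3] flags=0010 → (cmp)
[4] flags=0010 VC?T → r4=0xed
[5] flags=0010 CS?T → r1=0x9f
[6] flags=0010 PL?T → r2=0xf2

VAL = 0xed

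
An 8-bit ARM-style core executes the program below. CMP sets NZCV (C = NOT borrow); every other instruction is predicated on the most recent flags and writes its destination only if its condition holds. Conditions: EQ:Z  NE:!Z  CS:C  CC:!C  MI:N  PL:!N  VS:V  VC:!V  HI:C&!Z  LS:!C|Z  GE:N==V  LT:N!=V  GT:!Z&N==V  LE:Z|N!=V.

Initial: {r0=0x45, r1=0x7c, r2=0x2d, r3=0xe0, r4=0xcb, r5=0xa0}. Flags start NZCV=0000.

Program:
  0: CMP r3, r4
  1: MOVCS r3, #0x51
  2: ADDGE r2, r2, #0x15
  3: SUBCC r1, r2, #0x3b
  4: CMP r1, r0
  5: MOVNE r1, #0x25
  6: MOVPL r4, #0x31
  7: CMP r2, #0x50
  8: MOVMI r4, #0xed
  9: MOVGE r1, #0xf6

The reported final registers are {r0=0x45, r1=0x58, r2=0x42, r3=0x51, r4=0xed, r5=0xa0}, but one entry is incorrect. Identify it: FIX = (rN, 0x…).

[0] flags=0010 → (cmp)
[1] flags=0010 CS?T → r3=0x51
[2] flags=0010 GE?T → r2=0x42
[3] flags=0010 CC?F → skip
[4] flags=0010 → (cmp)
[5] flags=0010 NE?T → r1=0x25
[6] flags=0010 PL?T → r4=0x31
[7] flags=1000 → (cmp)
[8] flags=1000 MI?T → r4=0xed
[9] flags=1000 GE?F → skip

FIX = (r1, 0x25)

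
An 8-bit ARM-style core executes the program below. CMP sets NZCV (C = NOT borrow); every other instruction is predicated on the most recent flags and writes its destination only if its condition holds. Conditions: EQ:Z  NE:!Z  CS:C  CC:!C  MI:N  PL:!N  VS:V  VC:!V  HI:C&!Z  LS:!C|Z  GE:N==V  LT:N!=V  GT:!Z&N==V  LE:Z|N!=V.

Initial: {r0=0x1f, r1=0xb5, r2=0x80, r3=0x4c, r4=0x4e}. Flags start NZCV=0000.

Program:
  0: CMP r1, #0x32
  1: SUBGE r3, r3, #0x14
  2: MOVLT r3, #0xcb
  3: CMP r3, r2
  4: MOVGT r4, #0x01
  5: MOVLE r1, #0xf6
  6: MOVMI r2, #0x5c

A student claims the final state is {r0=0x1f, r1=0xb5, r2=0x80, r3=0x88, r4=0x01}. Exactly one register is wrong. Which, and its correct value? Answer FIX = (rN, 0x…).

[0] flags=1010 → (cmp)
[1] flags=1010 GE?F → skip
[2] flags=1010 LT?T → r3=0xcb
[3] flags=0010 → (cmp)
[4] flags=0010 GT?T → r4=0x01
[5] flags=0010 LE?F → skip
[6] flags=0010 MI?F → skip

FIX = (r3, 0xcb)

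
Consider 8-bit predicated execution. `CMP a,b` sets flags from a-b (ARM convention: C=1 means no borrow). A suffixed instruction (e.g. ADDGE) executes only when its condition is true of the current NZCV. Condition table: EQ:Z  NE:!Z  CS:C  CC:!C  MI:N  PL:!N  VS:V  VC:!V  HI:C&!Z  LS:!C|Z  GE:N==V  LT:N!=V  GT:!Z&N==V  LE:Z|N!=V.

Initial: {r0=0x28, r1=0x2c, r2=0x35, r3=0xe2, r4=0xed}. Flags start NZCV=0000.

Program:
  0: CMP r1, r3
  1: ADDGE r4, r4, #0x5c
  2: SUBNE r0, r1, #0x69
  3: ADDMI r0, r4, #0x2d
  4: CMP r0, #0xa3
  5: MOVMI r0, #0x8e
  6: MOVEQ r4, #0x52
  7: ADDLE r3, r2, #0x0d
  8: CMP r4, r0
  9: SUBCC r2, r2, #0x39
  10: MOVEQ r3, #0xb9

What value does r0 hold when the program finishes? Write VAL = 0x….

VAL = 0xc3

[0] flags=0000 → (cmp)
[1] flags=0000 GE?T → r4=0x49
[2] flags=0000 NE?T → r0=0xc3
[3] flags=0000 MI?F → skip
[4] flags=0010 → (cmp)
[5] flags=0010 MI?F → skip
[6] flags=0010 EQ?F → skip
[7] flags=0010 LE?F → skip
[8] flags=1001 → (cmp)
[9] flags=1001 CC?T → r2=0xfc
[10] flags=1001 EQ?F → skip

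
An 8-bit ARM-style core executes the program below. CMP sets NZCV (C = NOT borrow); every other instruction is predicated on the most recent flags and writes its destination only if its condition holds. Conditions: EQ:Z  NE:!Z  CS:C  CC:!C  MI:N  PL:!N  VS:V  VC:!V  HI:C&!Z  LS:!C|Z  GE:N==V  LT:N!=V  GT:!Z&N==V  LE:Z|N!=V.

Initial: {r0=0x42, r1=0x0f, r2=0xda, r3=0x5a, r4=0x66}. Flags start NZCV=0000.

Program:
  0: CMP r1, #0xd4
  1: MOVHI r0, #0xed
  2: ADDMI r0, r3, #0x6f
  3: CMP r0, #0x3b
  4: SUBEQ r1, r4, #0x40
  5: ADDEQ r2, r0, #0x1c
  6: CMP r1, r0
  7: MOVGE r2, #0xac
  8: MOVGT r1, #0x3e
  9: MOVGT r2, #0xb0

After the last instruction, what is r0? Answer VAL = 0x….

VAL = 0x42

[0] flags=0000 → (cmp)
[1] flags=0000 HI?F → skip
[2] flags=0000 MI?F → skip
[3] flags=0010 → (cmp)
[4] flags=0010 EQ?F → skip
[5] flags=0010 EQ?F → skip
[6] flags=1000 → (cmp)
[7] flags=1000 GE?F → skip
[8] flags=1000 GT?F → skip
[9] flags=1000 GT?F → skip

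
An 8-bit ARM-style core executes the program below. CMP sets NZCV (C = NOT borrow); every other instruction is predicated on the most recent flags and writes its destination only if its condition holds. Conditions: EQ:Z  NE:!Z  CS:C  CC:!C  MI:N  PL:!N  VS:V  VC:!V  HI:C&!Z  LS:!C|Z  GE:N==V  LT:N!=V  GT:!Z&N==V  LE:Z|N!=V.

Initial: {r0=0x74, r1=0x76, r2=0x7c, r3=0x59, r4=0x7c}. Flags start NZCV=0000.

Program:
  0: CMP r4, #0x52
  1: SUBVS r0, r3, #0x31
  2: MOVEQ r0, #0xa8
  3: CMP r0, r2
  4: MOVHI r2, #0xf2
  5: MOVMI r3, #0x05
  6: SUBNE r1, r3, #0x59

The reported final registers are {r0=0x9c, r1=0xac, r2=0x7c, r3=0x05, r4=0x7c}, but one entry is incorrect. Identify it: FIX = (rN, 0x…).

0: ✓ CMP  NZCV=0010
1: · SUBVS
2: · MOVEQ
3: ✓ CMP  NZCV=1000
4: · MOVHI
5: ✓ MOVMI  r3←0x05
6: ✓ SUBNE  r1←0xac

FIX = (r0, 0x74)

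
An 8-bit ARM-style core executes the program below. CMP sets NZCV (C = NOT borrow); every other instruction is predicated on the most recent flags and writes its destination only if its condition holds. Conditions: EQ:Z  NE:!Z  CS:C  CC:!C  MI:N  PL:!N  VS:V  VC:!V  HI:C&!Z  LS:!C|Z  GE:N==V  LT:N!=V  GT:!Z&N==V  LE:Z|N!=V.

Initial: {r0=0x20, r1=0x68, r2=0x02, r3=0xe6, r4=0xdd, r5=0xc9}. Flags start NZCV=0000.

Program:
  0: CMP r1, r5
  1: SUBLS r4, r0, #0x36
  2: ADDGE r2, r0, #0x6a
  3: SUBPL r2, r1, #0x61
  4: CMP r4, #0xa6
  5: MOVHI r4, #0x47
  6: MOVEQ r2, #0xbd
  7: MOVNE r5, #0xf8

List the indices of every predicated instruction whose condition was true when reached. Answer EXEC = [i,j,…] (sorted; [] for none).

EXEC = [1,2,5,7]

[0] flags=1001 → (cmp)
[1] flags=1001 LS?T → r4=0xea
[2] flags=1001 GE?T → r2=0x8a
[3] flags=1001 PL?F → skip
[4] flags=0010 → (cmp)
[5] flags=0010 HI?T → r4=0x47
[6] flags=0010 EQ?F → skip
[7] flags=0010 NE?T → r5=0xf8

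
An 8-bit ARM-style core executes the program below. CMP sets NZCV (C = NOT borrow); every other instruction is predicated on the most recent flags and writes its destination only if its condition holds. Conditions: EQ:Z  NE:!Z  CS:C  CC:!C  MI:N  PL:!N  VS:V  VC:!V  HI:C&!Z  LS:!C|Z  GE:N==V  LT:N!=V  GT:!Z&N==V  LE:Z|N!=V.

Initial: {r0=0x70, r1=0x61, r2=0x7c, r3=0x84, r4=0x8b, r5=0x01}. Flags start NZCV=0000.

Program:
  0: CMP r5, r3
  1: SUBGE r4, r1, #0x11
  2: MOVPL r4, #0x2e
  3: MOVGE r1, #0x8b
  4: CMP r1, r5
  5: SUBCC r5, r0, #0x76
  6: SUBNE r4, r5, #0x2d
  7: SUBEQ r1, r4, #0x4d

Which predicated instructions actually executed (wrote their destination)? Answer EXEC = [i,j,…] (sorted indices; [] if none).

EXEC = [1,2,3,6]

[0] flags=0000 → (cmp)
[1] flags=0000 GE?T → r4=0x50
[2] flags=0000 PL?T → r4=0x2e
[3] flags=0000 GE?T → r1=0x8b
[4] flags=1010 → (cmp)
[5] flags=1010 CC?F → skip
[6] flags=1010 NE?T → r4=0xd4
[7] flags=1010 EQ?F → skip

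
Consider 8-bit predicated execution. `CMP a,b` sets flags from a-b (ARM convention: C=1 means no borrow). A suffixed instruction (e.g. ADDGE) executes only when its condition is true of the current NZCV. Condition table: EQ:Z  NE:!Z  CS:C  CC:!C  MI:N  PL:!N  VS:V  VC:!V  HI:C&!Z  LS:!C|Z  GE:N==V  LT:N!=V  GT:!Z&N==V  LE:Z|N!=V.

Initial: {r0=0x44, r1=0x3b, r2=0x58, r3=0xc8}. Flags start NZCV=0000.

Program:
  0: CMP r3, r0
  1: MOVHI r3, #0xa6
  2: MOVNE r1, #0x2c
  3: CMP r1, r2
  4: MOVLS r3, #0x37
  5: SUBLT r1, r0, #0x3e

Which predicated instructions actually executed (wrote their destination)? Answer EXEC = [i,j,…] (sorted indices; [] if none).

[0] flags=1010 → (cmp)
[1] flags=1010 HI?T → r3=0xa6
[2] flags=1010 NE?T → r1=0x2c
[3] flags=1000 → (cmp)
[4] flags=1000 LS?T → r3=0x37
[5] flags=1000 LT?T → r1=0x06

EXEC = [1,2,4,5]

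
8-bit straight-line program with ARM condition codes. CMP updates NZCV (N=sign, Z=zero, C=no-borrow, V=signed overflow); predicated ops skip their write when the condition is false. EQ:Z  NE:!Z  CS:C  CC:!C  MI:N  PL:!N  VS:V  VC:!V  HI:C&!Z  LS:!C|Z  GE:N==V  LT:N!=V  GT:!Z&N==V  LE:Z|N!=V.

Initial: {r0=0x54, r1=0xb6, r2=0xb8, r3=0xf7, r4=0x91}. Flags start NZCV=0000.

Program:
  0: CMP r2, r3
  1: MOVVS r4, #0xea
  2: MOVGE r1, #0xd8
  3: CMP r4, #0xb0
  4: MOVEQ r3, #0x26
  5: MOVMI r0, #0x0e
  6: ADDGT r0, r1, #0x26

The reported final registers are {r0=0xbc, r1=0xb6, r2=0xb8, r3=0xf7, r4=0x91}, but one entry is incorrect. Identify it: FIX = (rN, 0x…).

FIX = (r0, 0x0e)

[0] flags=1000 → (cmp)
[1] flags=1000 VS?F → skip
[2] flags=1000 GE?F → skip
[3] flags=1000 → (cmp)
[4] flags=1000 EQ?F → skip
[5] flags=1000 MI?T → r0=0x0e
[6] flags=1000 GT?F → skip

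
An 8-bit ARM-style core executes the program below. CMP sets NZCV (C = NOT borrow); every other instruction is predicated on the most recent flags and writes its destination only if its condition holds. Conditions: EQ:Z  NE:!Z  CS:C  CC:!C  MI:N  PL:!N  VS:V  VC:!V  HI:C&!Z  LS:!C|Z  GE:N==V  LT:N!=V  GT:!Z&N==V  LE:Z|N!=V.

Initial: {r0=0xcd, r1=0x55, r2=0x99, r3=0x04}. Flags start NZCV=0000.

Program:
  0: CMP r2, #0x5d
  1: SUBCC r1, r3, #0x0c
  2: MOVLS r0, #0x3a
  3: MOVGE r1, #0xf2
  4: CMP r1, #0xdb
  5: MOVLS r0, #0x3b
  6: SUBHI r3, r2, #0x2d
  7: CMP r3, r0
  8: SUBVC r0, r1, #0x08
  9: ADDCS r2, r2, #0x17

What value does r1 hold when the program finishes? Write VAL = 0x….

0: ✓ CMP  NZCV=0011
1: · SUBCC
2: · MOVLS
3: · MOVGE
4: ✓ CMP  NZCV=0000
5: ✓ MOVLS  r0←0x3b
6: · SUBHI
7: ✓ CMP  NZCV=1000
8: ✓ SUBVC  r0←0x4d
9: · ADDCS

VAL = 0x55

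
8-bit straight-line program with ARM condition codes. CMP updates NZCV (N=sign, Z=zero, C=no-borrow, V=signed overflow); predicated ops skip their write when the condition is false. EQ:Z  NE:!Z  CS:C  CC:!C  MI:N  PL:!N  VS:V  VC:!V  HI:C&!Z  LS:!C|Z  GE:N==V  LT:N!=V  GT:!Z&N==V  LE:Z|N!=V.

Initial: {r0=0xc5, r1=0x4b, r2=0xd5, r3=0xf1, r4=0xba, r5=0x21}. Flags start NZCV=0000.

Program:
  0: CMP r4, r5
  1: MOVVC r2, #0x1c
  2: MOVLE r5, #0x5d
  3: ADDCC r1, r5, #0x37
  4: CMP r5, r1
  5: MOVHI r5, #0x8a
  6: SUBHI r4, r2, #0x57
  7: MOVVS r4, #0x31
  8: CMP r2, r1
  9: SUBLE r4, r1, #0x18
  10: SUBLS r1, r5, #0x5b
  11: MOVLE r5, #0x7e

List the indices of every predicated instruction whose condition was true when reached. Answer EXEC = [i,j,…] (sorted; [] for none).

EXEC = [1,2,5,6,9,10,11]

0: ✓ CMP  NZCV=1010
1: ✓ MOVVC  r2←0x1c
2: ✓ MOVLE  r5←0x5d
3: · ADDCC
4: ✓ CMP  NZCV=0010
5: ✓ MOVHI  r5←0x8a
6: ✓ SUBHI  r4←0xc5
7: · MOVVS
8: ✓ CMP  NZCV=1000
9: ✓ SUBLE  r4←0x33
10: ✓ SUBLS  r1←0x2f
11: ✓ MOVLE  r5←0x7e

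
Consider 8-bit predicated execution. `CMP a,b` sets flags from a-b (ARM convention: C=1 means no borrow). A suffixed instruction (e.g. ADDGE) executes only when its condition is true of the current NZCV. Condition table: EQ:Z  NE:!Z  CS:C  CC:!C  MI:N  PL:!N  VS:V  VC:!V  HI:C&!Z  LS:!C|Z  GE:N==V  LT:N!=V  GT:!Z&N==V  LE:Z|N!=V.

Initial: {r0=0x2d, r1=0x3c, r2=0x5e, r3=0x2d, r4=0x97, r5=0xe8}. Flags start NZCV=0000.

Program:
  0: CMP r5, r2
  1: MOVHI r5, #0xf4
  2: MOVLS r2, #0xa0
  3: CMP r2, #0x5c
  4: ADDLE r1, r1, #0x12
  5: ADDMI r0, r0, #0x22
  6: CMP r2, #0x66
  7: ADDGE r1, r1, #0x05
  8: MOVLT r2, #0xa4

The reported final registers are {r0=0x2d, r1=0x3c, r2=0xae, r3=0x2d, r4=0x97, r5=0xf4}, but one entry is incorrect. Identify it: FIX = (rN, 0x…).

FIX = (r2, 0xa4)

[0] flags=1010 → (cmp)
[1] flags=1010 HI?T → r5=0xf4
[2] flags=1010 LS?F → skip
[3] flags=0010 → (cmp)
[4] flags=0010 LE?F → skip
[5] flags=0010 MI?F → skip
[6] flags=1000 → (cmp)
[7] flags=1000 GE?F → skip
[8] flags=1000 LT?T → r2=0xa4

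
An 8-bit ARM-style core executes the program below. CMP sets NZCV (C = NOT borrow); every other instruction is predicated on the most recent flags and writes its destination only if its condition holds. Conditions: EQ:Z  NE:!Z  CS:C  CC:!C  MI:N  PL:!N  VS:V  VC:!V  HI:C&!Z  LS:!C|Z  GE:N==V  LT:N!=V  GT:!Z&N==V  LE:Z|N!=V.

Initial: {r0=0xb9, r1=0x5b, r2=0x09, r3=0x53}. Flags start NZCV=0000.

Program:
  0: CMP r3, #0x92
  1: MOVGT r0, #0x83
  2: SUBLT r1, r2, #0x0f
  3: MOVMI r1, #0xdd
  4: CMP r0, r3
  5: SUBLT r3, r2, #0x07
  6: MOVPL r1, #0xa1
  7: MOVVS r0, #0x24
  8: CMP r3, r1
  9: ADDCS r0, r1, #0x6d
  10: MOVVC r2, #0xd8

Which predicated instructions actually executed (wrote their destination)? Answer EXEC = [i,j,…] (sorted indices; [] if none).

[0] flags=1001 → (cmp)
[1] flags=1001 GT?T → r0=0x83
[2] flags=1001 LT?F → skip
[3] flags=1001 MI?T → r1=0xdd
[4] flags=0011 → (cmp)
[5] flags=0011 LT?T → r3=0x02
[6] flags=0011 PL?T → r1=0xa1
[7] flags=0011 VS?T → r0=0x24
[8] flags=0000 → (cmp)
[9] flags=0000 CS?F → skip
[10] flags=0000 VC?T → r2=0xd8

EXEC = [1,3,5,6,7,10]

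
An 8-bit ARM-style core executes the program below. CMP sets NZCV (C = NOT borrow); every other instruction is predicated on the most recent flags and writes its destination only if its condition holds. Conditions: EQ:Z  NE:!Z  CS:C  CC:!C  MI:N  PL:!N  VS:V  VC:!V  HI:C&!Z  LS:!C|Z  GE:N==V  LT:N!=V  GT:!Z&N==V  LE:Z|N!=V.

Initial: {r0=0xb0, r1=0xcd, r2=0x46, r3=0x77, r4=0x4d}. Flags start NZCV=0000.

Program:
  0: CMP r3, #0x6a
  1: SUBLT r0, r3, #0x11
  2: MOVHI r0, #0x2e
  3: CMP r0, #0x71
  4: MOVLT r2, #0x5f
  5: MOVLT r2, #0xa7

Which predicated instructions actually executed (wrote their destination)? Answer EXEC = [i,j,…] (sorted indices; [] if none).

[0] flags=0010 → (cmp)
[1] flags=0010 LT?F → skip
[2] flags=0010 HI?T → r0=0x2e
[3] flags=1000 → (cmp)
[4] flags=1000 LT?T → r2=0x5f
[5] flags=1000 LT?T → r2=0xa7

EXEC = [2,4,5]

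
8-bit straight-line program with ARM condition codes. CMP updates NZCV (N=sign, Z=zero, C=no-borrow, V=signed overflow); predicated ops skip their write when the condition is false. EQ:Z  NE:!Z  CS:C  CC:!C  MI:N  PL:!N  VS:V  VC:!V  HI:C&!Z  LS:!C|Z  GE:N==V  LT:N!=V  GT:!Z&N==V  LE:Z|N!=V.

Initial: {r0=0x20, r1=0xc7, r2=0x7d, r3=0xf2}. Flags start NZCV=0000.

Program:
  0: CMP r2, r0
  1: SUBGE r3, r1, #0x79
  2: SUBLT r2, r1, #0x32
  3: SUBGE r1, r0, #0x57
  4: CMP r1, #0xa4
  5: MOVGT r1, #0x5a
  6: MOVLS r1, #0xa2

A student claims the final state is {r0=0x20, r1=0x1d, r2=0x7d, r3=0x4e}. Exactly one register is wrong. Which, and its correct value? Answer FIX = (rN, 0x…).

0: ✓ CMP  NZCV=0010
1: ✓ SUBGE  r3←0x4e
2: · SUBLT
3: ✓ SUBGE  r1←0xc9
4: ✓ CMP  NZCV=0010
5: ✓ MOVGT  r1←0x5a
6: · MOVLS

FIX = (r1, 0x5a)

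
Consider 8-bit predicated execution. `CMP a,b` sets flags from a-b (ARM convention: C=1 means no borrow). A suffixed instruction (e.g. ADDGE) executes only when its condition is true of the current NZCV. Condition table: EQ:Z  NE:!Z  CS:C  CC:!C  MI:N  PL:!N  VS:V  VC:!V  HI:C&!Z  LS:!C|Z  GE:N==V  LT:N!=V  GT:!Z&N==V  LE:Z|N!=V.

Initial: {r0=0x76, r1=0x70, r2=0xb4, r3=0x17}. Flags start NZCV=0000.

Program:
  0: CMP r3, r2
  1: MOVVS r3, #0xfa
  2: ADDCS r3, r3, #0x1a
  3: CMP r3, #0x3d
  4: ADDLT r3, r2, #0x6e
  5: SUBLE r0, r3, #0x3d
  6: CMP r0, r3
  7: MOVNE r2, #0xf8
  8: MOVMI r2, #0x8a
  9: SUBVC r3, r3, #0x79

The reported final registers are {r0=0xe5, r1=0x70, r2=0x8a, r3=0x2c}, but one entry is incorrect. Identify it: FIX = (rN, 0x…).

FIX = (r3, 0xa9)

0: ✓ CMP  NZCV=0000
1: · MOVVS
2: · ADDCS
3: ✓ CMP  NZCV=1000
4: ✓ ADDLT  r3←0x22
5: ✓ SUBLE  r0←0xe5
6: ✓ CMP  NZCV=1010
7: ✓ MOVNE  r2←0xf8
8: ✓ MOVMI  r2←0x8a
9: ✓ SUBVC  r3←0xa9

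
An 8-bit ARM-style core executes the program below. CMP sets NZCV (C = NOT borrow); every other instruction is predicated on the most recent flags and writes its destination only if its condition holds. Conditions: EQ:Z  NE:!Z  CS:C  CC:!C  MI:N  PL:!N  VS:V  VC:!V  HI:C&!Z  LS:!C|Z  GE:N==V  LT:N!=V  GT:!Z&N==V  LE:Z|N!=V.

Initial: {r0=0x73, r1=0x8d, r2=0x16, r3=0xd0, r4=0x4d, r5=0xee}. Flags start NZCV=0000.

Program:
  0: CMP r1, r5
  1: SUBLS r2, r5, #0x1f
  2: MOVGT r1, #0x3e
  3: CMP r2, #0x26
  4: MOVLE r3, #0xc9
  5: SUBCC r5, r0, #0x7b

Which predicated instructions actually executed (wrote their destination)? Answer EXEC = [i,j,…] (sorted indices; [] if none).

[0] flags=1000 → (cmp)
[1] flags=1000 LS?T → r2=0xcf
[2] flags=1000 GT?F → skip
[3] flags=1010 → (cmp)
[4] flags=1010 LE?T → r3=0xc9
[5] flags=1010 CC?F → skip

EXEC = [1,4]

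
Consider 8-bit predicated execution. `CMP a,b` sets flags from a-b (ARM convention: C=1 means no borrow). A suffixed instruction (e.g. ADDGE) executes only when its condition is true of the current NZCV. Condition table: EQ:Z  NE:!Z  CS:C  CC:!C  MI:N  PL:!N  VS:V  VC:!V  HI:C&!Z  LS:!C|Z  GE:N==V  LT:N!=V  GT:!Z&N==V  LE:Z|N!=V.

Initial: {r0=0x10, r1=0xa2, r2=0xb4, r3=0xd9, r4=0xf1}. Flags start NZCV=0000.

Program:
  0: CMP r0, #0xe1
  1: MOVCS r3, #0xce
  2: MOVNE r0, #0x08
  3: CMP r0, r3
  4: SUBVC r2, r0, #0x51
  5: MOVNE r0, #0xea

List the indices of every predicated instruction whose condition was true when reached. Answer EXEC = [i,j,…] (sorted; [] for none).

[0] flags=0000 → (cmp)
[1] flags=0000 CS?F → skip
[2] flags=0000 NE?T → r0=0x08
[3] flags=0000 → (cmp)
[4] flags=0000 VC?T → r2=0xb7
[5] flags=0000 NE?T → r0=0xea

EXEC = [2,4,5]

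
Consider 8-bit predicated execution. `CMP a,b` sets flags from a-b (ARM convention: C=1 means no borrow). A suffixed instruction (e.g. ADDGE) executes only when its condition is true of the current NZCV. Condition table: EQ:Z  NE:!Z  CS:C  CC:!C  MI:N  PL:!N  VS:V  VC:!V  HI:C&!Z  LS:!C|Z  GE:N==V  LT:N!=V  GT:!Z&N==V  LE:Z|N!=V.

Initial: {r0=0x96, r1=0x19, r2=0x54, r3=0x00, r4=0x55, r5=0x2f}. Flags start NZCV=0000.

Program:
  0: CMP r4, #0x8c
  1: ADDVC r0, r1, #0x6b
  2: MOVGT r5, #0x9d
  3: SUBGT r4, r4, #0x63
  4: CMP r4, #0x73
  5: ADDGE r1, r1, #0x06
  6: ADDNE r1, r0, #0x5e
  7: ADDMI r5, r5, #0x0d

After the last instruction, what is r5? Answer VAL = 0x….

[0] flags=1001 → (cmp)
[1] flags=1001 VC?F → skip
[2] flags=1001 GT?T → r5=0x9d
[3] flags=1001 GT?T → r4=0xf2
[4] flags=0011 → (cmp)
[5] flags=0011 GE?F → skip
[6] flags=0011 NE?T → r1=0xf4
[7] flags=0011 MI?F → skip

VAL = 0x9d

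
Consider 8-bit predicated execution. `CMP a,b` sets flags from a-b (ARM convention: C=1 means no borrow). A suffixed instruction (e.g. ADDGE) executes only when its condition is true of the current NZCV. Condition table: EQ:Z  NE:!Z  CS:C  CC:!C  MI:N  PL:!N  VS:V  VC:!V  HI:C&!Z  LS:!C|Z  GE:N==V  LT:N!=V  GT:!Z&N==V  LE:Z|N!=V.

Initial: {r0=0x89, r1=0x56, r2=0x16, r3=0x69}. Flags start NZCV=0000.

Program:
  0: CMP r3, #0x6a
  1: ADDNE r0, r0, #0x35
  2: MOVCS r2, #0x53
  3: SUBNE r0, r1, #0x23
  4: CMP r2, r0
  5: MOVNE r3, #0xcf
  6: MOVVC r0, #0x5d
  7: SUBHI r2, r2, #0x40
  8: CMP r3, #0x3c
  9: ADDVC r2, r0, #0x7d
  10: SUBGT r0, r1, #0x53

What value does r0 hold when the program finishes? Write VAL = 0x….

0: ✓ CMP  NZCV=1000
1: ✓ ADDNE  r0←0xbe
2: · MOVCS
3: ✓ SUBNE  r0←0x33
4: ✓ CMP  NZCV=1000
5: ✓ MOVNE  r3←0xcf
6: ✓ MOVVC  r0←0x5d
7: · SUBHI
8: ✓ CMP  NZCV=1010
9: ✓ ADDVC  r2←0xda
10: · SUBGT

VAL = 0x5d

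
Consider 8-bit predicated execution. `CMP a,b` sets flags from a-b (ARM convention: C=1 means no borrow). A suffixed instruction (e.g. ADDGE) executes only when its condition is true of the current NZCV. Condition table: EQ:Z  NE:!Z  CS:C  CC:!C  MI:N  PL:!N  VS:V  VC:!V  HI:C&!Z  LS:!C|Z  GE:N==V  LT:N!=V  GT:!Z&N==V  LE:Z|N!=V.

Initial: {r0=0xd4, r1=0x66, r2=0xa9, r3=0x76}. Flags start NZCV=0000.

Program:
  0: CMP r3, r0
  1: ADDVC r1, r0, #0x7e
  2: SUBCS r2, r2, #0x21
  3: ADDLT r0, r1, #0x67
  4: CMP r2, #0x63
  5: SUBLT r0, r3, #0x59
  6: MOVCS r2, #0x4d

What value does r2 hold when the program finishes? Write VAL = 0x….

VAL = 0x4d

0: ✓ CMP  NZCV=1001
1: · ADDVC
2: · SUBCS
3: · ADDLT
4: ✓ CMP  NZCV=0011
5: ✓ SUBLT  r0←0x1d
6: ✓ MOVCS  r2←0x4d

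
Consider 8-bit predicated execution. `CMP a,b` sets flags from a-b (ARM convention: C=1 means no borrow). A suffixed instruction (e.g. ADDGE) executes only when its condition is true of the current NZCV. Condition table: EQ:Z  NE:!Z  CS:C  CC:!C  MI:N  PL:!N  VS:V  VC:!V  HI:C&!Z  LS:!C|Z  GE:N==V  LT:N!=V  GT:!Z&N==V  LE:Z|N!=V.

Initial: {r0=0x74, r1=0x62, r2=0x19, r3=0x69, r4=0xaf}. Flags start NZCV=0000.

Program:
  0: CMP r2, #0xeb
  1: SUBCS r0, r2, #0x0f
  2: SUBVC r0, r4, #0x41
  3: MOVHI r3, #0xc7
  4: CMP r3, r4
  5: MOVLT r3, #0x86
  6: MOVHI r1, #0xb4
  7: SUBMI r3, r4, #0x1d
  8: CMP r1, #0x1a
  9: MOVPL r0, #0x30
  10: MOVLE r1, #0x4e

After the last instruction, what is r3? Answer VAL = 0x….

VAL = 0x92

0: ✓ CMP  NZCV=0000
1: · SUBCS
2: ✓ SUBVC  r0←0x6e
3: · MOVHI
4: ✓ CMP  NZCV=1001
5: · MOVLT
6: · MOVHI
7: ✓ SUBMI  r3←0x92
8: ✓ CMP  NZCV=0010
9: ✓ MOVPL  r0←0x30
10: · MOVLE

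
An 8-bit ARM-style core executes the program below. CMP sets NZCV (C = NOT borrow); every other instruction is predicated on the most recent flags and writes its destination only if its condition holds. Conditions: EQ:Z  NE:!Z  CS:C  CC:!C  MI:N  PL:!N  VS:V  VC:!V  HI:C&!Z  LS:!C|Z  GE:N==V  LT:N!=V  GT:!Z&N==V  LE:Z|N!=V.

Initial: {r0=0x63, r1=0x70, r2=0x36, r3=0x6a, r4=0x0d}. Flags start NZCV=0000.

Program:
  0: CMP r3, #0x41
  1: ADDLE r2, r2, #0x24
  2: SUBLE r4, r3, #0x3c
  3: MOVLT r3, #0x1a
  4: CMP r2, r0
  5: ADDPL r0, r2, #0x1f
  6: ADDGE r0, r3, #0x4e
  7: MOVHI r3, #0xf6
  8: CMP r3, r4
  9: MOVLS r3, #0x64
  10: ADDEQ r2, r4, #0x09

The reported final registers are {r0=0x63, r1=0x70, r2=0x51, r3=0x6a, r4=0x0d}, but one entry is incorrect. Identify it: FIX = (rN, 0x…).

FIX = (r2, 0x36)

0: ✓ CMP  NZCV=0010
1: · ADDLE
2: · SUBLE
3: · MOVLT
4: ✓ CMP  NZCV=1000
5: · ADDPL
6: · ADDGE
7: · MOVHI
8: ✓ CMP  NZCV=0010
9: · MOVLS
10: · ADDEQ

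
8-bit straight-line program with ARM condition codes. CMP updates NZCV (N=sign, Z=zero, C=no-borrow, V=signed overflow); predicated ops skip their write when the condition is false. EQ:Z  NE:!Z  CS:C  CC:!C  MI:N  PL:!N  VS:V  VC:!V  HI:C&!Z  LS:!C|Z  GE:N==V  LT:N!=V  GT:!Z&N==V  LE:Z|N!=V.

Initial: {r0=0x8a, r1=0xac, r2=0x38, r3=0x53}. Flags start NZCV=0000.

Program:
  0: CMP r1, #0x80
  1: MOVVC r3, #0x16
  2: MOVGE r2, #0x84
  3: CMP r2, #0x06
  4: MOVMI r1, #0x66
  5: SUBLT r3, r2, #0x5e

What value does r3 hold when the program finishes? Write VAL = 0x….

0: ✓ CMP  NZCV=0010
1: ✓ MOVVC  r3←0x16
2: ✓ MOVGE  r2←0x84
3: ✓ CMP  NZCV=0011
4: · MOVMI
5: ✓ SUBLT  r3←0x26

VAL = 0x26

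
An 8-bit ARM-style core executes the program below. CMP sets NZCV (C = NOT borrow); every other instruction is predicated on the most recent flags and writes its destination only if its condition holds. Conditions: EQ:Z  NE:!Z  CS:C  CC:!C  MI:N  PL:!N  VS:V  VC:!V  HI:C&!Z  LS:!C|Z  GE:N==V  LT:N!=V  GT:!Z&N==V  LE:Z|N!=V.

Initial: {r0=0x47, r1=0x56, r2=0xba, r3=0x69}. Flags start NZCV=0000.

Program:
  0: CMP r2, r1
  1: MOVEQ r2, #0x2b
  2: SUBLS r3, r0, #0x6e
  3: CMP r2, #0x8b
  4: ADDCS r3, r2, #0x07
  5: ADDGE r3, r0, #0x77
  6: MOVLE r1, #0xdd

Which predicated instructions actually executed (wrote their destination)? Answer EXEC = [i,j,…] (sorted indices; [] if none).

0: ✓ CMP  NZCV=0011
1: · MOVEQ
2: · SUBLS
3: ✓ CMP  NZCV=0010
4: ✓ ADDCS  r3←0xc1
5: ✓ ADDGE  r3←0xbe
6: · MOVLE

EXEC = [4,5]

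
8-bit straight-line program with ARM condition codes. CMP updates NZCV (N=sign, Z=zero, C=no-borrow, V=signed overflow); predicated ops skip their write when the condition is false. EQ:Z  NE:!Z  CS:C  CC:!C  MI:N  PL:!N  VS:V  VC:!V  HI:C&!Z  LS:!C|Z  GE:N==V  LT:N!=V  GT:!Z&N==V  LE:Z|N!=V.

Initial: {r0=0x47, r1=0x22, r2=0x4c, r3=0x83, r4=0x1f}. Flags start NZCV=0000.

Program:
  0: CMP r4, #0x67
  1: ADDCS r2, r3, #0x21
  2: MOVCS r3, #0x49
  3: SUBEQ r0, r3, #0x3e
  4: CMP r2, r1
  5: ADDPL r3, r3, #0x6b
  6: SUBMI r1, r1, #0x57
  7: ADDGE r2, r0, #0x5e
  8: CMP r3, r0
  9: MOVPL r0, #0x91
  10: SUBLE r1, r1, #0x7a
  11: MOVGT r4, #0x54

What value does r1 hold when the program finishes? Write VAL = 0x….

[0] flags=1000 → (cmp)
[1] flags=1000 CS?F → skip
[2] flags=1000 CS?F → skip
[3] flags=1000 EQ?F → skip
[4] flags=0010 → (cmp)
[5] flags=0010 PL?T → r3=0xee
[6] flags=0010 MI?F → skip
[7] flags=0010 GE?T → r2=0xa5
[8] flags=1010 → (cmp)
[9] flags=1010 PL?F → skip
[10] flags=1010 LE?T → r1=0xa8
[11] flags=1010 GT?F → skip

VAL = 0xa8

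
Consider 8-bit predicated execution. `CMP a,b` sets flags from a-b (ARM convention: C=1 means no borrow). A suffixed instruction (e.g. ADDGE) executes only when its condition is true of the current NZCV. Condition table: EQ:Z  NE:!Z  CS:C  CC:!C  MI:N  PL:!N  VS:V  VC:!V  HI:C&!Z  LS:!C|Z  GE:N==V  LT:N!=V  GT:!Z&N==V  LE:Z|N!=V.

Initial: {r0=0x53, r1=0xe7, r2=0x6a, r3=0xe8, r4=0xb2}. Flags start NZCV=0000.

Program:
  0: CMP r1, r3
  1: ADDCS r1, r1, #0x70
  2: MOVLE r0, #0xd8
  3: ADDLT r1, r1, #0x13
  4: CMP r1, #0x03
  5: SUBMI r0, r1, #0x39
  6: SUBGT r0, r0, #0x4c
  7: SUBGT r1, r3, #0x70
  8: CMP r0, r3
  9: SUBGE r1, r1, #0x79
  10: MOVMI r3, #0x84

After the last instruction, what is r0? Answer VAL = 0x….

VAL = 0xc1

0: ✓ CMP  NZCV=1000
1: · ADDCS
2: ✓ MOVLE  r0←0xd8
3: ✓ ADDLT  r1←0xfa
4: ✓ CMP  NZCV=1010
5: ✓ SUBMI  r0←0xc1
6: · SUBGT
7: · SUBGT
8: ✓ CMP  NZCV=1000
9: · SUBGE
10: ✓ MOVMI  r3←0x84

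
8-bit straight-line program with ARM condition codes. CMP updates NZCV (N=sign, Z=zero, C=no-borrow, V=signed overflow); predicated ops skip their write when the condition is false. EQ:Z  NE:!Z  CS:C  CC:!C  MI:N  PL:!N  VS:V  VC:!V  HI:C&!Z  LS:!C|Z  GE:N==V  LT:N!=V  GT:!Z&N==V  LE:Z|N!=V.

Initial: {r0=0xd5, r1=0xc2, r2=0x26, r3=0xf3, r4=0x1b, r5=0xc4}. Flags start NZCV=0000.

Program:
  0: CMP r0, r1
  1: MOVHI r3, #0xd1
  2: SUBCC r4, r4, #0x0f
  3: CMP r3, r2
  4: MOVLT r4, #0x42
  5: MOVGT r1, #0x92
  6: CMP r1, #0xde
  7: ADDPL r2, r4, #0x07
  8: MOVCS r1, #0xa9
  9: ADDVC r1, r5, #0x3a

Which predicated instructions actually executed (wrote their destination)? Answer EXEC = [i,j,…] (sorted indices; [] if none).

[0] flags=0010 → (cmp)
[1] flags=0010 HI?T → r3=0xd1
[2] flags=0010 CC?F → skip
[3] flags=1010 → (cmp)
[4] flags=1010 LT?T → r4=0x42
[5] flags=1010 GT?F → skip
[6] flags=1000 → (cmp)
[7] flags=1000 PL?F → skip
[8] flags=1000 CS?F → skip
[9] flags=1000 VC?T → r1=0xfe

EXEC = [1,4,9]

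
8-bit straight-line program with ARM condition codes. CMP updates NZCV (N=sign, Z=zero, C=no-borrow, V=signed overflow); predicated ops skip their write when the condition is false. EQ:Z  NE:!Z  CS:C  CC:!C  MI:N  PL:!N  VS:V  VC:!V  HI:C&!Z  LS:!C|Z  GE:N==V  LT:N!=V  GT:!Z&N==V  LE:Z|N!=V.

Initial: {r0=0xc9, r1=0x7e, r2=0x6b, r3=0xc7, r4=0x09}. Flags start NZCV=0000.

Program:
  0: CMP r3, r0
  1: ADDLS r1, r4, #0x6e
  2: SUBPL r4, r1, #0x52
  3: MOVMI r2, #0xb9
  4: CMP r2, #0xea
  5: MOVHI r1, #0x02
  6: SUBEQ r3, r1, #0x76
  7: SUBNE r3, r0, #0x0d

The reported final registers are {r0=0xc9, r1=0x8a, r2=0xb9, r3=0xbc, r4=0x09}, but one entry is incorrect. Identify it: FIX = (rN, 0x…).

FIX = (r1, 0x77)

0: ✓ CMP  NZCV=1000
1: ✓ ADDLS  r1←0x77
2: · SUBPL
3: ✓ MOVMI  r2←0xb9
4: ✓ CMP  NZCV=1000
5: · MOVHI
6: · SUBEQ
7: ✓ SUBNE  r3←0xbc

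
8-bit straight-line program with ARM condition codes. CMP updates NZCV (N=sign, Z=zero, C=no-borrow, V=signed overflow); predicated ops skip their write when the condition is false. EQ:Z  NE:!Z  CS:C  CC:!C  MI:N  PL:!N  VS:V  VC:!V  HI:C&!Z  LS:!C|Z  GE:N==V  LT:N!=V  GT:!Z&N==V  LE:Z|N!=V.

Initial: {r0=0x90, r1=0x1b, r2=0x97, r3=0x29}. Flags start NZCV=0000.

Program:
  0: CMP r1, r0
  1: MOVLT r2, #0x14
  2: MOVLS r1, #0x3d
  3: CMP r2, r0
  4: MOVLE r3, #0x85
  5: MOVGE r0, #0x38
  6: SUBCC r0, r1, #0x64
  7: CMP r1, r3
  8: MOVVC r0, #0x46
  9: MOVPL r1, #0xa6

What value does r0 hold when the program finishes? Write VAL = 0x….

[0] flags=1001 → (cmp)
[1] flags=1001 LT?F → skip
[2] flags=1001 LS?T → r1=0x3d
[3] flags=0010 → (cmp)
[4] flags=0010 LE?F → skip
[5] flags=0010 GE?T → r0=0x38
[6] flags=0010 CC?F → skip
[7] flags=0010 → (cmp)
[8] flags=0010 VC?T → r0=0x46
[9] flags=0010 PL?T → r1=0xa6

VAL = 0x46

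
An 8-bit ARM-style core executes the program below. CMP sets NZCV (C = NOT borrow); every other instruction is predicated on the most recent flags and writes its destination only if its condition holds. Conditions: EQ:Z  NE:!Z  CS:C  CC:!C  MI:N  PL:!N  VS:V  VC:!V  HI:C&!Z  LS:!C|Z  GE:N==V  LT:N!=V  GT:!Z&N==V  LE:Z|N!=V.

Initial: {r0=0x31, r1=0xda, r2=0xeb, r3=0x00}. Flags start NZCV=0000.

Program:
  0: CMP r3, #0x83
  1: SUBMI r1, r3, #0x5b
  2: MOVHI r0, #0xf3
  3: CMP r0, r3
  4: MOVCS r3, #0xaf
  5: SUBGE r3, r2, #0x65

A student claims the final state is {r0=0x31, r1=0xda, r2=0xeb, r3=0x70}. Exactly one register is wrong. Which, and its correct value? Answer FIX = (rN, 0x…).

[0] flags=0000 → (cmp)
[1] flags=0000 MI?F → skip
[2] flags=0000 HI?F → skip
[3] flags=0010 → (cmp)
[4] flags=0010 CS?T → r3=0xaf
[5] flags=0010 GE?T → r3=0x86

FIX = (r3, 0x86)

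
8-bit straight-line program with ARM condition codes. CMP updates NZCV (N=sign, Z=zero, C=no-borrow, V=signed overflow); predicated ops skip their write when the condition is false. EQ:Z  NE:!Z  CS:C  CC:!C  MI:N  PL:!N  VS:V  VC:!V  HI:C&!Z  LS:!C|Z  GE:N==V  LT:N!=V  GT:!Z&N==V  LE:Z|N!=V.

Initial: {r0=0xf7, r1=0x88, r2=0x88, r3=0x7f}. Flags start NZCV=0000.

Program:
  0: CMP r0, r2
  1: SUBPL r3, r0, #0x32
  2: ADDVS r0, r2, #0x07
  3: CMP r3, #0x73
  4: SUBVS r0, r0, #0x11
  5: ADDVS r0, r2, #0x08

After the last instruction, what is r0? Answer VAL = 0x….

0: ✓ CMP  NZCV=0010
1: ✓ SUBPL  r3←0xc5
2: · ADDVS
3: ✓ CMP  NZCV=0011
4: ✓ SUBVS  r0←0xe6
5: ✓ ADDVS  r0←0x90

VAL = 0x90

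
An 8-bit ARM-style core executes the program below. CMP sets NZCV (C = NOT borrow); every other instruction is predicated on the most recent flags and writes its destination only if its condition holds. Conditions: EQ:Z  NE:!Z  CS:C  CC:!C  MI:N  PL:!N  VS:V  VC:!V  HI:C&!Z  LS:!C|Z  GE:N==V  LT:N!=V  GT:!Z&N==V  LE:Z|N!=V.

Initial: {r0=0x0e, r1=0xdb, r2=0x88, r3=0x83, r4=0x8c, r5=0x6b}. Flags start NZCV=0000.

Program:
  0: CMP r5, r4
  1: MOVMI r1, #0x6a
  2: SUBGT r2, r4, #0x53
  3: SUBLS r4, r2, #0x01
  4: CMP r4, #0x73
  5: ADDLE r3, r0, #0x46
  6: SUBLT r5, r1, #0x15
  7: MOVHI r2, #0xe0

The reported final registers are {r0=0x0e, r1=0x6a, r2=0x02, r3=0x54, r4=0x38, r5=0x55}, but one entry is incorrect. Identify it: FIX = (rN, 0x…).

FIX = (r2, 0x39)

0: ✓ CMP  NZCV=1001
1: ✓ MOVMI  r1←0x6a
2: ✓ SUBGT  r2←0x39
3: ✓ SUBLS  r4←0x38
4: ✓ CMP  NZCV=1000
5: ✓ ADDLE  r3←0x54
6: ✓ SUBLT  r5←0x55
7: · MOVHI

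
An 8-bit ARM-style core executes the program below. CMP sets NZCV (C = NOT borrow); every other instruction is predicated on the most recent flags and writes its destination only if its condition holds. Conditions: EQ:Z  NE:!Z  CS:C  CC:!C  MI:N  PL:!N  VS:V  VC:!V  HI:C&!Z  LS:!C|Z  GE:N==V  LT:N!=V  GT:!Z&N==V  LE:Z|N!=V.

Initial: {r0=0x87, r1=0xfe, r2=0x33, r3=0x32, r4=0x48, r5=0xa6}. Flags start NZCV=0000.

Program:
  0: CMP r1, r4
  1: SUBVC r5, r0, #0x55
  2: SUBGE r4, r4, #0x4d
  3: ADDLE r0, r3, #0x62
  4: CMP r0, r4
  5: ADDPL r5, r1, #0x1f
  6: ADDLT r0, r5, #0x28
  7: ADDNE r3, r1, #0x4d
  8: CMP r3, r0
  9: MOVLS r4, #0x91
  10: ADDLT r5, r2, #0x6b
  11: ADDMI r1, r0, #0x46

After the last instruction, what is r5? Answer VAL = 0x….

VAL = 0x1d

[0] flags=1010 → (cmp)
[1] flags=1010 VC?T → r5=0x32
[2] flags=1010 GE?F → skip
[3] flags=1010 LE?T → r0=0x94
[4] flags=0011 → (cmp)
[5] flags=0011 PL?T → r5=0x1d
[6] flags=0011 LT?T → r0=0x45
[7] flags=0011 NE?T → r3=0x4b
[8] flags=0010 → (cmp)
[9] flags=0010 LS?F → skip
[10] flags=0010 LT?F → skip
[11] flags=0010 MI?F → skip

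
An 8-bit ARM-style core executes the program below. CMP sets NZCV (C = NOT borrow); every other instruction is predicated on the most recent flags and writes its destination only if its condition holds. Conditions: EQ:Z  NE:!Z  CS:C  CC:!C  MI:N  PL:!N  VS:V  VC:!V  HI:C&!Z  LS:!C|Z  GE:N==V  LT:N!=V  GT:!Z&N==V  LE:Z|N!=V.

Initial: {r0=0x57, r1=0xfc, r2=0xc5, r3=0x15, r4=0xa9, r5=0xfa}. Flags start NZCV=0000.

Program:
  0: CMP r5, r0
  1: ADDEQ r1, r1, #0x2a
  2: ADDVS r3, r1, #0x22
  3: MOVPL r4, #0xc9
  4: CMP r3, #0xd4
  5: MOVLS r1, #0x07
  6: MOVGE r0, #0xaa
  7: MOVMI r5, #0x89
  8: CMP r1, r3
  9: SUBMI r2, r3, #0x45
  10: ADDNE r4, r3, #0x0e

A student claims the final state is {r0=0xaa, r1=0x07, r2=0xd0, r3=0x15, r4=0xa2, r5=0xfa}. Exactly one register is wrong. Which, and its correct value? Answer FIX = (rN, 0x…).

FIX = (r4, 0x23)

0: ✓ CMP  NZCV=1010
1: · ADDEQ
2: · ADDVS
3: · MOVPL
4: ✓ CMP  NZCV=0000
5: ✓ MOVLS  r1←0x07
6: ✓ MOVGE  r0←0xaa
7: · MOVMI
8: ✓ CMP  NZCV=1000
9: ✓ SUBMI  r2←0xd0
10: ✓ ADDNE  r4←0x23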